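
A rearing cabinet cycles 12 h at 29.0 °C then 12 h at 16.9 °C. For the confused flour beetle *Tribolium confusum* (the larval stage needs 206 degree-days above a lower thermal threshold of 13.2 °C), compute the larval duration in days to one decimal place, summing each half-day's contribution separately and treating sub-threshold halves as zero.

21.1 days

Day half: max(0, 29.0 − 13.2) × 0.5 = 15.8 × 0.5 = 7.90 DD.
Night half: max(0, 16.9 − 13.2) × 0.5 = 3.7 × 0.5 = 1.85 DD.
Per 24 h: 9.75 DD/day.
Duration = 206 / 9.75 = 21.128 ≈ 21.1 days.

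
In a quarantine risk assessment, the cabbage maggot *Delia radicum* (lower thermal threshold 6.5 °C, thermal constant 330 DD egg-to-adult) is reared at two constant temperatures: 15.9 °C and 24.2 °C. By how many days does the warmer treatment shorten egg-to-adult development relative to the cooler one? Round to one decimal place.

At 15.9 °C: 330 / (15.9 − 6.5) = 330 / 9.4 = 35.106 d.
At 24.2 °C: 330 / (24.2 − 6.5) = 330 / 17.7 = 18.644 d.
Difference = |35.106 − 18.644| = 16.462 ≈ 16.5 days.

16.5 days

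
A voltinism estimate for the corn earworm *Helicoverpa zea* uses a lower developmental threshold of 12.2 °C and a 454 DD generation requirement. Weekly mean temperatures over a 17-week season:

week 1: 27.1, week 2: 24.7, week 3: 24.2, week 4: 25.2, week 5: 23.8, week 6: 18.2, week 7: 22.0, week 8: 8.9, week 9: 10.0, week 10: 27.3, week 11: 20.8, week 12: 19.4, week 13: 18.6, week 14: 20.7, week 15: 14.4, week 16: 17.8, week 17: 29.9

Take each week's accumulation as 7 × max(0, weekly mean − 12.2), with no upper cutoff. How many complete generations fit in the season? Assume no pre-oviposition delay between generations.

2 generations

Weekly DD (7 × max(0, T̄ − 12.2)): 104.3, 87.5, 84.0, 91.0, 81.2, 42.0, 68.6, 0.0, 0.0, 105.7, 60.2, 50.4, 44.8, 59.5, 15.4, 39.2, 123.9.
Season total = 1057.7 DD.
Complete generations = ⌊1057.7 / 454⌋ = 2.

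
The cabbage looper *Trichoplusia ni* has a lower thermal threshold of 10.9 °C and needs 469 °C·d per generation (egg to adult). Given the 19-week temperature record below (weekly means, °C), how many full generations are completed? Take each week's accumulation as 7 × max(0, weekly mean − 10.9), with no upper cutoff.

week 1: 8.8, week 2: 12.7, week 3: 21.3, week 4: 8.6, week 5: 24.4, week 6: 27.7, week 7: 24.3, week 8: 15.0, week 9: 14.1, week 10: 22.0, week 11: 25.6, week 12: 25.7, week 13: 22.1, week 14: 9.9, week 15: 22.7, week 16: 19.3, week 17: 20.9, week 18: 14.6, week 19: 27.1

2 generations

Weekly DD (7 × max(0, T̄ − 10.9)): 0.0, 12.6, 72.8, 0.0, 94.5, 117.6, 93.8, 28.7, 22.4, 77.7, 102.9, 103.6, 78.4, 0.0, 82.6, 58.8, 70.0, 25.9, 113.4.
Season total = 1155.7 DD.
Complete generations = ⌊1155.7 / 469⌋ = 2.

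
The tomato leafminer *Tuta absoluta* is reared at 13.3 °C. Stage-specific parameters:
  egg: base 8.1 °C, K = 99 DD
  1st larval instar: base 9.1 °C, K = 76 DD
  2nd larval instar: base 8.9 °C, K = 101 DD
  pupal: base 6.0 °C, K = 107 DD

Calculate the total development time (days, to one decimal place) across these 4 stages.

74.7 days

egg: 99 / (13.3 − 8.1) = 99 / 5.2 = 19.038 d.
1st larval instar: 76 / (13.3 − 9.1) = 76 / 4.2 = 18.095 d.
2nd larval instar: 101 / (13.3 − 8.9) = 101 / 4.4 = 22.955 d.
pupal: 107 / (13.3 − 6.0) = 107 / 7.3 = 14.658 d.
Sum = 74.746 ≈ 74.7 days.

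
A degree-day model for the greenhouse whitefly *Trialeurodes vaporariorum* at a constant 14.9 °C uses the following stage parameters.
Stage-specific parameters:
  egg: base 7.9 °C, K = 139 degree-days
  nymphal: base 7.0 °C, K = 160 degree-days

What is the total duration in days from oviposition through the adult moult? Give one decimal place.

40.1 days

egg: 139 / (14.9 − 7.9) = 139 / 7.0 = 19.857 d.
nymphal: 160 / (14.9 − 7.0) = 160 / 7.9 = 20.253 d.
Sum = 40.110 ≈ 40.1 days.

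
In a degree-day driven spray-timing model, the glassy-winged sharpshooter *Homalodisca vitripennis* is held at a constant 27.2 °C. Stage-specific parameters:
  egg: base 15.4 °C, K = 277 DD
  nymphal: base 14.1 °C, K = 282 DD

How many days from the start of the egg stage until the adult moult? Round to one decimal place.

45.0 days

egg: 277 / (27.2 − 15.4) = 277 / 11.8 = 23.475 d.
nymphal: 282 / (27.2 − 14.1) = 282 / 13.1 = 21.527 d.
Sum = 45.001 ≈ 45.0 days.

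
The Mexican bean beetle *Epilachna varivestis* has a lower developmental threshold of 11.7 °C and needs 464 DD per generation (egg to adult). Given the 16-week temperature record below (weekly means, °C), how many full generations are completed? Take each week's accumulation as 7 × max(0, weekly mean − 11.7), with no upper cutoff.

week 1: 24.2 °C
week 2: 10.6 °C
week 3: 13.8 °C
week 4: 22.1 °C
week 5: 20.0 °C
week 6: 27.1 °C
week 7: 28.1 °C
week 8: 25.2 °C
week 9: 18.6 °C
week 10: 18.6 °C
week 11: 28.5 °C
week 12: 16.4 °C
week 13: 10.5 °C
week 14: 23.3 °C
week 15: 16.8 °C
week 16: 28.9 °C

Weekly DD (7 × max(0, T̄ − 11.7)): 87.5, 0.0, 14.7, 72.8, 58.1, 107.8, 114.8, 94.5, 48.3, 48.3, 117.6, 32.9, 0.0, 81.2, 35.7, 120.4.
Season total = 1034.6 DD.
Complete generations = ⌊1034.6 / 464⌋ = 2.

2 generations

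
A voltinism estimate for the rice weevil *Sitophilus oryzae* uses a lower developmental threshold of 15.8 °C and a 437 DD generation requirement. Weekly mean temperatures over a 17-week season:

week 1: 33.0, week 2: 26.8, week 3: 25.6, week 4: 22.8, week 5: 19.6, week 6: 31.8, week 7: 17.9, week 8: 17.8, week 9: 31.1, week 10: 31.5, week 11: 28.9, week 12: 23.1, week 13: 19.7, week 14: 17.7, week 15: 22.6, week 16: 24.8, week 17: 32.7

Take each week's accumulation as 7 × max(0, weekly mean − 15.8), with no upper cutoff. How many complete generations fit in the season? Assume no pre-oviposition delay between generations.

2 generations

Weekly DD (7 × max(0, T̄ − 15.8)): 120.4, 77.0, 68.6, 49.0, 26.6, 112.0, 14.7, 14.0, 107.1, 109.9, 91.7, 51.1, 27.3, 13.3, 47.6, 63.0, 118.3.
Season total = 1111.6 DD.
Complete generations = ⌊1111.6 / 437⌋ = 2.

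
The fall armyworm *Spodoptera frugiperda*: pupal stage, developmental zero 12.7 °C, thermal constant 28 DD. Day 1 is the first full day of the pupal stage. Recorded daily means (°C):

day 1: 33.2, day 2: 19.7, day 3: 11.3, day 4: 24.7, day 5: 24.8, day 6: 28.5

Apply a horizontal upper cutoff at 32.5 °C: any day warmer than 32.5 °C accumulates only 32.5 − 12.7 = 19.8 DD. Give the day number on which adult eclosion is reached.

Daily DD above 12.7 °C (capped at 19.8): 19.8, 7.0, 0.0, 12.0, 12.1, 15.8.
Cumulative: 19.8, 26.8, 26.8, 38.8, 50.9, 66.7.
The total first reaches 28 DD on day 4.

day 4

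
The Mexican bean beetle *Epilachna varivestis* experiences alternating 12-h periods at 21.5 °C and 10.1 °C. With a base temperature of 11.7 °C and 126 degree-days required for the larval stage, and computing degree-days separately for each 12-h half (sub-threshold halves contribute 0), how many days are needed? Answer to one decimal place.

25.7 days

Day half: max(0, 21.5 − 11.7) × 0.5 = 9.8 × 0.5 = 4.90 DD.
Night half: max(0, 10.1 − 11.7) × 0.5 = 0.0 × 0.5 = 0.00 DD.
Per 24 h: 4.90 DD/day.
Duration = 126 / 4.90 = 25.714 ≈ 25.7 days.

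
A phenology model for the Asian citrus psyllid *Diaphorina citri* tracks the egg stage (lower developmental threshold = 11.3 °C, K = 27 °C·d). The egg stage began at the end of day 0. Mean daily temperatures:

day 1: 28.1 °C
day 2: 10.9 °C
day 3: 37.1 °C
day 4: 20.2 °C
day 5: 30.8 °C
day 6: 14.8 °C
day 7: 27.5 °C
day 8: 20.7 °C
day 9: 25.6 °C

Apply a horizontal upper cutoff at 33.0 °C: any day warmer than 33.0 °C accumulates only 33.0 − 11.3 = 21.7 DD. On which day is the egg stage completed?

day 3

Daily DD above 11.3 °C (capped at 21.7): 16.8, 0.0, 21.7, 8.9, 19.5, 3.5, 16.2, 9.4, 14.3.
Cumulative: 16.8, 16.8, 38.5, 47.4, 66.9, 70.4, 86.6, 96.0, 110.3.
The total first reaches 27 DD on day 3.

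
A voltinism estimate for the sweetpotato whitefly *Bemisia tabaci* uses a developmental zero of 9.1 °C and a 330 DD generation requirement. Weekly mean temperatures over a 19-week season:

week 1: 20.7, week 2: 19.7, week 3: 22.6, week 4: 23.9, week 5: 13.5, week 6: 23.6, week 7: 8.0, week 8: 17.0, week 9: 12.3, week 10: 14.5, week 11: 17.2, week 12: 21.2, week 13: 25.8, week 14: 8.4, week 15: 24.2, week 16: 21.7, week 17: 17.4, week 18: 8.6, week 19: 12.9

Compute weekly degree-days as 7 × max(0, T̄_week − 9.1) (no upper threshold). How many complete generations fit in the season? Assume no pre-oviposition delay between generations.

Weekly DD (7 × max(0, T̄ − 9.1)): 81.2, 74.2, 94.5, 103.6, 30.8, 101.5, 0.0, 55.3, 22.4, 37.8, 56.7, 84.7, 116.9, 0.0, 105.7, 88.2, 58.1, 0.0, 26.6.
Season total = 1138.2 DD.
Complete generations = ⌊1138.2 / 330⌋ = 3.

3 generations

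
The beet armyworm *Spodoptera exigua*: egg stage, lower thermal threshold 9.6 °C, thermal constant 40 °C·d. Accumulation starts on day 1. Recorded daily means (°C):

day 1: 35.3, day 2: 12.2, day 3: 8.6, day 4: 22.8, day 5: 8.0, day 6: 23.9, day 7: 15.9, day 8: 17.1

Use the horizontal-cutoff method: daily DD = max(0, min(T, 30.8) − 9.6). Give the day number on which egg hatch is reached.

Daily DD above 9.6 °C (capped at 21.2): 21.2, 2.6, 0.0, 13.2, 0.0, 14.3, 6.3, 7.5.
Cumulative: 21.2, 23.8, 23.8, 37.0, 37.0, 51.3, 57.6, 65.1.
The total first reaches 40 DD on day 6.

day 6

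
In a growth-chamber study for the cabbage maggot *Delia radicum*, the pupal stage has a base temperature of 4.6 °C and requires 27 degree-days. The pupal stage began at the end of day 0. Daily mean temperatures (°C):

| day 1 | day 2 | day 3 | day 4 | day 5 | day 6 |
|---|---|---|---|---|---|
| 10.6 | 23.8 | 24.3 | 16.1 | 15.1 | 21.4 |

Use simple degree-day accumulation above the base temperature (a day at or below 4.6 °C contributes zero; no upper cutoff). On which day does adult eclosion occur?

day 3

Daily DD above 4.6 °C: 6.0, 19.2, 19.7, 11.5, 10.5, 16.8.
Cumulative: 6.0, 25.2, 44.9, 56.4, 66.9, 83.7.
The total first reaches 27 DD on day 3.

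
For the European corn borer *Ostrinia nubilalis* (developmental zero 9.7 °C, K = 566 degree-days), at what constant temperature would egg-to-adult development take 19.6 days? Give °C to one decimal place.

38.6 °C

Required daily accumulation = 566 / 19.6 = 28.878 DD/day.
T = T_base + 28.878 = 9.7 + 28.878 = 38.578 ≈ 38.6 °C.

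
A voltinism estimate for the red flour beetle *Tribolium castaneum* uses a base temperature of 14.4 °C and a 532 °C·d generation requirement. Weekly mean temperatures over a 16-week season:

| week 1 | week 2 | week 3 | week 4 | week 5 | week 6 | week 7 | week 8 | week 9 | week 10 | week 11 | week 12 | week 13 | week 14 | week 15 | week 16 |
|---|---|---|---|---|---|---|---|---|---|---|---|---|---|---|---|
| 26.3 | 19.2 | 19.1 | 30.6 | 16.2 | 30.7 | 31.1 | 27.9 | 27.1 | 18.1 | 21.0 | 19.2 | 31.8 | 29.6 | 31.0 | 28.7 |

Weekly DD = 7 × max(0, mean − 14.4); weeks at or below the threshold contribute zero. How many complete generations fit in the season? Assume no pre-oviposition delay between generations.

Weekly DD (7 × max(0, T̄ − 14.4)): 83.3, 33.6, 32.9, 113.4, 12.6, 114.1, 116.9, 94.5, 88.9, 25.9, 46.2, 33.6, 121.8, 106.4, 116.2, 100.1.
Season total = 1240.4 DD.
Complete generations = ⌊1240.4 / 532⌋ = 2.

2 generations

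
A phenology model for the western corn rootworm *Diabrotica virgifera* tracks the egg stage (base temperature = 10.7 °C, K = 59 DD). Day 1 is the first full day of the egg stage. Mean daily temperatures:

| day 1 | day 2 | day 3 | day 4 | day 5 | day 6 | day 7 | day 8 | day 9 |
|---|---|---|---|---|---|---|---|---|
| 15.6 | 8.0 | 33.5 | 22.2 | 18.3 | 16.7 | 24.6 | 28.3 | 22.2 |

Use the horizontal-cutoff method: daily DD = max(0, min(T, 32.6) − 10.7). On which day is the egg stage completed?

Daily DD above 10.7 °C (capped at 21.9): 4.9, 0.0, 21.9, 11.5, 7.6, 6.0, 13.9, 17.6, 11.5.
Cumulative: 4.9, 4.9, 26.8, 38.3, 45.9, 51.9, 65.8, 83.4, 94.9.
The total first reaches 59 DD on day 7.

day 7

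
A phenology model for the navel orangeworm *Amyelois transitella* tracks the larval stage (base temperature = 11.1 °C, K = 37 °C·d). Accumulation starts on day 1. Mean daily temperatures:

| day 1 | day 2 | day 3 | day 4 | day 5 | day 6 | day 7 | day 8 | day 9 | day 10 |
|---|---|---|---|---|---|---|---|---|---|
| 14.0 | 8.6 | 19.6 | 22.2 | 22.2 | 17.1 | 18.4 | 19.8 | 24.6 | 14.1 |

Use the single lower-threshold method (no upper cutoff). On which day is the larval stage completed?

day 6

Daily DD above 11.1 °C: 2.9, 0.0, 8.5, 11.1, 11.1, 6.0, 7.3, 8.7, 13.5, 3.0.
Cumulative: 2.9, 2.9, 11.4, 22.5, 33.6, 39.6, 46.9, 55.6, 69.1, 72.1.
The total first reaches 37 DD on day 6.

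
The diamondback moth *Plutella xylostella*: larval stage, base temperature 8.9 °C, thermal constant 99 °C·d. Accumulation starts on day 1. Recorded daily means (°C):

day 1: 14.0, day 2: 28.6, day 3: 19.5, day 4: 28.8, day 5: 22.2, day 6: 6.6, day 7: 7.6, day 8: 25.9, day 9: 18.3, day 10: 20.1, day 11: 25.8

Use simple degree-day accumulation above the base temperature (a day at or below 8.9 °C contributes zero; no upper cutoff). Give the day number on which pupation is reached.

day 10

Daily DD above 8.9 °C: 5.1, 19.7, 10.6, 19.9, 13.3, 0.0, 0.0, 17.0, 9.4, 11.2, 16.9.
Cumulative: 5.1, 24.8, 35.4, 55.3, 68.6, 68.6, 68.6, 85.6, 95.0, 106.2, 123.1.
The total first reaches 99 DD on day 10.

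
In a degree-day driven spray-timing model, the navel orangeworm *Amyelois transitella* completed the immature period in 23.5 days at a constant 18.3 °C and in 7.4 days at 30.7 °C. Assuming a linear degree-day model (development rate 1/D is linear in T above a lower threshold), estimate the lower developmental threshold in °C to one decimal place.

Equal thermal constants: D₁(T₁ − T_b) = D₂(T₂ − T_b).
23.5·(18.3 − T_b) = 7.4·(30.7 − T_b)
T_b = (23.5·18.3 − 7.4·30.7) / (23.5 − 7.4) = 202.87 / 16.1 = 12.601 °C ≈ 12.6 °C.

12.6 °C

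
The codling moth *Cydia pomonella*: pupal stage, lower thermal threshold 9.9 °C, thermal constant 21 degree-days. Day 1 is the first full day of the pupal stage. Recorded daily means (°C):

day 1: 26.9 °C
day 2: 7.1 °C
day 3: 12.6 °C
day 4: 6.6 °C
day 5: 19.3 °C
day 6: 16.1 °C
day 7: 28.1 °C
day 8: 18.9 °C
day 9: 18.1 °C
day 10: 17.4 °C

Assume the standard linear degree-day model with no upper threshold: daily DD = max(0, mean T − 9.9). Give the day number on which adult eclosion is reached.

Daily DD above 9.9 °C: 17.0, 0.0, 2.7, 0.0, 9.4, 6.2, 18.2, 9.0, 8.2, 7.5.
Cumulative: 17.0, 17.0, 19.7, 19.7, 29.1, 35.3, 53.5, 62.5, 70.7, 78.2.
The total first reaches 21 DD on day 5.

day 5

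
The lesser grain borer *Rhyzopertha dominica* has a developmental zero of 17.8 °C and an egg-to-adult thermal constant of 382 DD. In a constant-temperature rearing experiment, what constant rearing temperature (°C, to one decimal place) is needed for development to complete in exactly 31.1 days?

30.1 °C

Required daily accumulation = 382 / 31.1 = 12.283 DD/day.
T = T_base + 12.283 = 17.8 + 12.283 = 30.083 ≈ 30.1 °C.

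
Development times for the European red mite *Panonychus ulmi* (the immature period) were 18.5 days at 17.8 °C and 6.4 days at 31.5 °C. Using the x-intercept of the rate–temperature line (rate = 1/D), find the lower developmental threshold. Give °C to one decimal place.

10.6 °C

Equal thermal constants: D₁(T₁ − T_b) = D₂(T₂ − T_b).
18.5·(17.8 − T_b) = 6.4·(31.5 − T_b)
T_b = (18.5·17.8 − 6.4·31.5) / (18.5 − 6.4) = 127.70 / 12.1 = 10.554 °C ≈ 10.6 °C.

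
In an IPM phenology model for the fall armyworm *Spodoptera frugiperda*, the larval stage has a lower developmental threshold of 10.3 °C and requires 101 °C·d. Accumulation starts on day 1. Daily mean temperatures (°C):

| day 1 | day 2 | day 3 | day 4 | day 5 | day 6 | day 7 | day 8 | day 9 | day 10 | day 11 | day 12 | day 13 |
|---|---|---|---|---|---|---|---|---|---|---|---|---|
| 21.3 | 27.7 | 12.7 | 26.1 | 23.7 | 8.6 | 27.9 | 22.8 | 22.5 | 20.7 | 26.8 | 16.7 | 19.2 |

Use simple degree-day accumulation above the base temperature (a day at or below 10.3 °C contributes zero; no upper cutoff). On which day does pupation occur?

Daily DD above 10.3 °C: 11.0, 17.4, 2.4, 15.8, 13.4, 0.0, 17.6, 12.5, 12.2, 10.4, 16.5, 6.4, 8.9.
Cumulative: 11.0, 28.4, 30.8, 46.6, 60.0, 60.0, 77.6, 90.1, 102.3, 112.7, 129.2, 135.6, 144.5.
The total first reaches 101 DD on day 9.

day 9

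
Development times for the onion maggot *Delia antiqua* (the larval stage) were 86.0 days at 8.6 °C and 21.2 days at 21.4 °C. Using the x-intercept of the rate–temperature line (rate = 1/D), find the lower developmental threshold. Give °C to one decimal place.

4.4 °C

Equal thermal constants: D₁(T₁ − T_b) = D₂(T₂ − T_b).
86.0·(8.6 − T_b) = 21.2·(21.4 − T_b)
T_b = (86.0·8.6 − 21.2·21.4) / (86.0 − 21.2) = 285.92 / 64.8 = 4.412 °C ≈ 4.4 °C.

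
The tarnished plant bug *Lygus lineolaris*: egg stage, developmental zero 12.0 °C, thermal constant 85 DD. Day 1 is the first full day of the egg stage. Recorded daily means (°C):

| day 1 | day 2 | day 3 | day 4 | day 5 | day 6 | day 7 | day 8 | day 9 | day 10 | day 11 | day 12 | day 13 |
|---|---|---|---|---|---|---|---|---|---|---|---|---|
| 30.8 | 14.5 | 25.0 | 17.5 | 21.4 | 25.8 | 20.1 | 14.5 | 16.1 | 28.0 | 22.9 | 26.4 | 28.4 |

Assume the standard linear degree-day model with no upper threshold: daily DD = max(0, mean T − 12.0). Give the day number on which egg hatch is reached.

day 10

Daily DD above 12.0 °C: 18.8, 2.5, 13.0, 5.5, 9.4, 13.8, 8.1, 2.5, 4.1, 16.0, 10.9, 14.4, 16.4.
Cumulative: 18.8, 21.3, 34.3, 39.8, 49.2, 63.0, 71.1, 73.6, 77.7, 93.7, 104.6, 119.0, 135.4.
The total first reaches 85 DD on day 10.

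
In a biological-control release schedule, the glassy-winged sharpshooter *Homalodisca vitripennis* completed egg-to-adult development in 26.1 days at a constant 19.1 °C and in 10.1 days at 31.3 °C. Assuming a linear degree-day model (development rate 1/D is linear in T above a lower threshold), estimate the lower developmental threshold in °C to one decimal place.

Equal thermal constants: D₁(T₁ − T_b) = D₂(T₂ − T_b).
26.1·(19.1 − T_b) = 10.1·(31.3 − T_b)
T_b = (26.1·19.1 − 10.1·31.3) / (26.1 − 10.1) = 182.38 / 16.0 = 11.399 °C ≈ 11.4 °C.

11.4 °C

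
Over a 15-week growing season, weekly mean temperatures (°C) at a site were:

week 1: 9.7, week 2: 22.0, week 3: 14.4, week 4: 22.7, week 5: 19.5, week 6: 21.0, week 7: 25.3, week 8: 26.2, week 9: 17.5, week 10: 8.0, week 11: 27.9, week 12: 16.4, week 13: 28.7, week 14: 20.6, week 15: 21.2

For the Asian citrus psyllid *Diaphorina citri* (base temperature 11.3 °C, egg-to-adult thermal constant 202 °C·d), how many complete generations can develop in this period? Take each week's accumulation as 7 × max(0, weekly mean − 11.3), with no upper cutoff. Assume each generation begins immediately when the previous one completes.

Weekly DD (7 × max(0, T̄ − 11.3)): 0.0, 74.9, 21.7, 79.8, 57.4, 67.9, 98.0, 104.3, 43.4, 0.0, 116.2, 35.7, 121.8, 65.1, 69.3.
Season total = 955.5 DD.
Complete generations = ⌊955.5 / 202⌋ = 4.

4 generations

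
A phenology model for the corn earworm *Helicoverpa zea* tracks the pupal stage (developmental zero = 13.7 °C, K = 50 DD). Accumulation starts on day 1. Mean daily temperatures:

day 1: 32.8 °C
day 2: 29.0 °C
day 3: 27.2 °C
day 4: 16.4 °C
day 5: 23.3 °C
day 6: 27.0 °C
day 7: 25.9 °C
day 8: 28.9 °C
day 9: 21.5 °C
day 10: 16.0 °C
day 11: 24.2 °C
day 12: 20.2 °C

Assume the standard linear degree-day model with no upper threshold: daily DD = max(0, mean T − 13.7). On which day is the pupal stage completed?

Daily DD above 13.7 °C: 19.1, 15.3, 13.5, 2.7, 9.6, 13.3, 12.2, 15.2, 7.8, 2.3, 10.5, 6.5.
Cumulative: 19.1, 34.4, 47.9, 50.6, 60.2, 73.5, 85.7, 100.9, 108.7, 111.0, 121.5, 128.0.
The total first reaches 50 DD on day 4.

day 4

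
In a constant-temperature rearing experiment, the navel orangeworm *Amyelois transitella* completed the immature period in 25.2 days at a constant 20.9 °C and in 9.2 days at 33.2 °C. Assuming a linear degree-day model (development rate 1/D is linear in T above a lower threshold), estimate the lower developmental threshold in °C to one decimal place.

Under the model K = D·(T − T_b), so D₁·(T₁ − T_b) = D₂·(T₂ − T_b).
25.2·(20.9 − T_b) = 9.2·(33.2 − T_b)
T_b = (25.2·20.9 − 9.2·33.2) / (25.2 − 9.2) = 221.24 / 16.0 = 13.827 °C ≈ 13.8 °C.

13.8 °C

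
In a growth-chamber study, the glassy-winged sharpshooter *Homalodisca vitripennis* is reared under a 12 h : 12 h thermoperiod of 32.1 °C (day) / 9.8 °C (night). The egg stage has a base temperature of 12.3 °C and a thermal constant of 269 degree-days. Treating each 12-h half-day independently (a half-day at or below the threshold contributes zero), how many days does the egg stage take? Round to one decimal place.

27.2 days

Day half: max(0, 32.1 − 12.3) × 0.5 = 19.8 × 0.5 = 9.90 DD.
Night half: max(0, 9.8 − 12.3) × 0.5 = 0.0 × 0.5 = 0.00 DD.
Per 24 h: 9.90 DD/day.
Duration = 269 / 9.90 = 27.172 ≈ 27.2 days.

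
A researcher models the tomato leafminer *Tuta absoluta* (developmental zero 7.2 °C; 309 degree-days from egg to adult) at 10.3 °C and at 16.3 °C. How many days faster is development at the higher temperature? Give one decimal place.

At 10.3 °C: 309 / (10.3 − 7.2) = 309 / 3.1 = 99.677 d.
At 16.3 °C: 309 / (16.3 − 7.2) = 309 / 9.1 = 33.956 d.
Difference = |99.677 − 33.956| = 65.721 ≈ 65.7 days.

65.7 days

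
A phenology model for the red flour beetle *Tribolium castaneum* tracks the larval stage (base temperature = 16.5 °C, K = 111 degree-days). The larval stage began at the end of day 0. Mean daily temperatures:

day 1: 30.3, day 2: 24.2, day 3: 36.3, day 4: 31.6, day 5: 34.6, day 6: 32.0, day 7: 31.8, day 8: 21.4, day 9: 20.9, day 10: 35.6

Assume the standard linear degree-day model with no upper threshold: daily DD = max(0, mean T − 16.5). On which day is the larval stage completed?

Daily DD above 16.5 °C: 13.8, 7.7, 19.8, 15.1, 18.1, 15.5, 15.3, 4.9, 4.4, 19.1.
Cumulative: 13.8, 21.5, 41.3, 56.4, 74.5, 90.0, 105.3, 110.2, 114.6, 133.7.
The total first reaches 111 DD on day 9.

day 9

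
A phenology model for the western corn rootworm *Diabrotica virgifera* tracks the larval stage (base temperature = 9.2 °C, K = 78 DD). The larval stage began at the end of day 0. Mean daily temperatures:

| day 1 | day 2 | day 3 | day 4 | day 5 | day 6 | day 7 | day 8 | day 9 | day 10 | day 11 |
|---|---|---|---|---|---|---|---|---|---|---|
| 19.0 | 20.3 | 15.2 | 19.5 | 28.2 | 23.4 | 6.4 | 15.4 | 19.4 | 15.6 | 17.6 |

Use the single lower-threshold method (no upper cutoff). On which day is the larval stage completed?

day 9

Daily DD above 9.2 °C: 9.8, 11.1, 6.0, 10.3, 19.0, 14.2, 0.0, 6.2, 10.2, 6.4, 8.4.
Cumulative: 9.8, 20.9, 26.9, 37.2, 56.2, 70.4, 70.4, 76.6, 86.8, 93.2, 101.6.
The total first reaches 78 DD on day 9.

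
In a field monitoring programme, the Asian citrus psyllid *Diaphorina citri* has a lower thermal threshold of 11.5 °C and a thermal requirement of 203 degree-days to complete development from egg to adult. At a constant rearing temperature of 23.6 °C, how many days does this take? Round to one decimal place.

Daily accumulation = 23.6 − 11.5 = 12.1 DD/day.
Duration = 203 / 12.1 = 16.777 ≈ 16.8 days.

16.8 days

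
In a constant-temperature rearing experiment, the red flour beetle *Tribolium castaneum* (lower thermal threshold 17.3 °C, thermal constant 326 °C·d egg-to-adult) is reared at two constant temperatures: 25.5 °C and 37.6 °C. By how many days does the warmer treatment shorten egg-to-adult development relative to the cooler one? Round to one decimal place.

At 25.5 °C: 326 / (25.5 − 17.3) = 326 / 8.2 = 39.756 d.
At 37.6 °C: 326 / (37.6 − 17.3) = 326 / 20.3 = 16.059 d.
Difference = |39.756 − 16.059| = 23.697 ≈ 23.7 days.

23.7 days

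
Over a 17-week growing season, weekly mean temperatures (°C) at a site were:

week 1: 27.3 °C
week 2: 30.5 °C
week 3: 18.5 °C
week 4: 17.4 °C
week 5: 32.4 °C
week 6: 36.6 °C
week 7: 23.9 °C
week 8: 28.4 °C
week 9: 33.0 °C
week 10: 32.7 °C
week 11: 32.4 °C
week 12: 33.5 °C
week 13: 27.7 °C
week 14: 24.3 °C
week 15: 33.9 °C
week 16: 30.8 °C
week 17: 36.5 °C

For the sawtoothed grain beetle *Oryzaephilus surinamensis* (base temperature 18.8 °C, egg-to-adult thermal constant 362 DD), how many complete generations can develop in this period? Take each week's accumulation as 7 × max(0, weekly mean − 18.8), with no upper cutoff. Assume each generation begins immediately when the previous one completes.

Weekly DD (7 × max(0, T̄ − 18.8)): 59.5, 81.9, 0.0, 0.0, 95.2, 124.6, 35.7, 67.2, 99.4, 97.3, 95.2, 102.9, 62.3, 38.5, 105.7, 84.0, 123.9.
Season total = 1273.3 DD.
Complete generations = ⌊1273.3 / 362⌋ = 3.

3 generations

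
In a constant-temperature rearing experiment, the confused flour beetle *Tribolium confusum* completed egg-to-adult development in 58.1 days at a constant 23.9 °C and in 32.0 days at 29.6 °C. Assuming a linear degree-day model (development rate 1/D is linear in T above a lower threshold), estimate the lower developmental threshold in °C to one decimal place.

Linear rate model ⇒ the product D·(T − T_b) is constant across temperatures.
58.1·(23.9 − T_b) = 32.0·(29.6 − T_b)
T_b = (58.1·23.9 − 32.0·29.6) / (58.1 − 32.0) = 441.39 / 26.1 = 16.911 °C ≈ 16.9 °C.

16.9 °C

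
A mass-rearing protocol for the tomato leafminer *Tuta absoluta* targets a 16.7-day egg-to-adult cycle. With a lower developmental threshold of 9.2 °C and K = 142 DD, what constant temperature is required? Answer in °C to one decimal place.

Required daily accumulation = 142 / 16.7 = 8.503 DD/day.
T = T_base + 8.503 = 9.2 + 8.503 = 17.703 ≈ 17.7 °C.

17.7 °C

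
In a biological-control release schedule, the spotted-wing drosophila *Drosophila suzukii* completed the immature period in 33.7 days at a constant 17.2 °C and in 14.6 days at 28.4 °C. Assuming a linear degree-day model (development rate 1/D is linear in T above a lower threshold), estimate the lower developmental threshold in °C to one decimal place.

8.6 °C

Linear rate model ⇒ the product D·(T − T_b) is constant across temperatures.
33.7·(17.2 − T_b) = 14.6·(28.4 − T_b)
T_b = (33.7·17.2 − 14.6·28.4) / (33.7 − 14.6) = 165.00 / 19.1 = 8.639 °C ≈ 8.6 °C.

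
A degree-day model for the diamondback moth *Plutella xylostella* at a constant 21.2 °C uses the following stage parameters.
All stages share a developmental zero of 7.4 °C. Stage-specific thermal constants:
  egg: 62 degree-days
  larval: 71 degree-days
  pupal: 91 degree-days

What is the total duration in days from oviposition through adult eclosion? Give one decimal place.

Daily accumulation at 21.2 °C = 21.2 − 7.4 = 13.8 DD/day.
Total K = 62 + 71 + 91 = 224 DD.
Total duration = 224 / 13.8 = 16.232 ≈ 16.2 days.

16.2 days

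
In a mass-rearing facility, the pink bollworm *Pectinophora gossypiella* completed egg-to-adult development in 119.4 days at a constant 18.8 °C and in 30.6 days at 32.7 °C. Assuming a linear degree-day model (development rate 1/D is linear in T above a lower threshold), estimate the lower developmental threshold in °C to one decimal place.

Equal thermal constants: D₁(T₁ − T_b) = D₂(T₂ − T_b).
119.4·(18.8 − T_b) = 30.6·(32.7 − T_b)
T_b = (119.4·18.8 − 30.6·32.7) / (119.4 − 30.6) = 1244.10 / 88.8 = 14.010 °C ≈ 14.0 °C.

14.0 °C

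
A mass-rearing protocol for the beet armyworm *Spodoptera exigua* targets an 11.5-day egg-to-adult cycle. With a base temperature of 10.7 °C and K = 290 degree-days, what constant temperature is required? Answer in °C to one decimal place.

35.9 °C

Required daily accumulation = 290 / 11.5 = 25.217 DD/day.
T = T_base + 25.217 = 10.7 + 25.217 = 35.917 ≈ 35.9 °C.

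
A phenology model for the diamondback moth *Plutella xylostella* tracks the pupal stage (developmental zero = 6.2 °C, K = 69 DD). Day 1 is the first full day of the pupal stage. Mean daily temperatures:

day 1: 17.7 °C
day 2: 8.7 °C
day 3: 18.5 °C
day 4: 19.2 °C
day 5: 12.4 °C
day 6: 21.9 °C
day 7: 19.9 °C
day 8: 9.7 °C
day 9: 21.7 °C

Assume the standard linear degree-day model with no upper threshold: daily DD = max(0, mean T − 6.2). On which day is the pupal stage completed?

day 7

Daily DD above 6.2 °C: 11.5, 2.5, 12.3, 13.0, 6.2, 15.7, 13.7, 3.5, 15.5.
Cumulative: 11.5, 14.0, 26.3, 39.3, 45.5, 61.2, 74.9, 78.4, 93.9.
The total first reaches 69 DD on day 7.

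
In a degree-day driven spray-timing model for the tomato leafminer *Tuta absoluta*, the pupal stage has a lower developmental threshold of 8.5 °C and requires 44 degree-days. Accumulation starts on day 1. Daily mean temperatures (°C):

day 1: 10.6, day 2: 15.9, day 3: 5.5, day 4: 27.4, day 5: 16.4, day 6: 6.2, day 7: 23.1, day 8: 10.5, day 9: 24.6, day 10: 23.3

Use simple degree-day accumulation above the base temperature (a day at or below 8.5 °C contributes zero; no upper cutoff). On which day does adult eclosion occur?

Daily DD above 8.5 °C: 2.1, 7.4, 0.0, 18.9, 7.9, 0.0, 14.6, 2.0, 16.1, 14.8.
Cumulative: 2.1, 9.5, 9.5, 28.4, 36.3, 36.3, 50.9, 52.9, 69.0, 83.8.
The total first reaches 44 DD on day 7.

day 7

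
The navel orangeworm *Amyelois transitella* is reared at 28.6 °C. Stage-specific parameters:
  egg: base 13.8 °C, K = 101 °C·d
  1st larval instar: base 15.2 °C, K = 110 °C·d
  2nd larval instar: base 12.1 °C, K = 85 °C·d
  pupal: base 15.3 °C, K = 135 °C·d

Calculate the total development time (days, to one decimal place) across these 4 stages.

30.3 days

egg: 101 / (28.6 − 13.8) = 101 / 14.8 = 6.824 d.
1st larval instar: 110 / (28.6 − 15.2) = 110 / 13.4 = 8.209 d.
2nd larval instar: 85 / (28.6 − 12.1) = 85 / 16.5 = 5.152 d.
pupal: 135 / (28.6 − 15.3) = 135 / 13.3 = 10.150 d.
Sum = 30.335 ≈ 30.3 days.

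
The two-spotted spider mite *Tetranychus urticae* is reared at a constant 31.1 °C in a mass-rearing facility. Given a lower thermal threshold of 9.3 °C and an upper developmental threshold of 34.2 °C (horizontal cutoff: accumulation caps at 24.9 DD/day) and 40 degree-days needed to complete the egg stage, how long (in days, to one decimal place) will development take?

Daily accumulation = 31.1 − 9.3 = 21.8 DD/day.
Duration = 40 / 21.8 = 1.835 ≈ 1.8 days.

1.8 days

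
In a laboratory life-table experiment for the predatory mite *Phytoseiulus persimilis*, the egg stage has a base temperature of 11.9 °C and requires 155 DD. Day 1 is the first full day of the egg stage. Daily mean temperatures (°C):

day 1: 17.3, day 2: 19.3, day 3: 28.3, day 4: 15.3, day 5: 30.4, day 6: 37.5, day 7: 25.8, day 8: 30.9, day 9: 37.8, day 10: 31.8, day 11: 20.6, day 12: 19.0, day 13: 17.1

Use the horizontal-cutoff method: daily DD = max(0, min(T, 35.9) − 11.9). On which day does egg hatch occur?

day 11

Daily DD above 11.9 °C (capped at 24.0): 5.4, 7.4, 16.4, 3.4, 18.5, 24.0, 13.9, 19.0, 24.0, 19.9, 8.7, 7.1, 5.2.
Cumulative: 5.4, 12.8, 29.2, 32.6, 51.1, 75.1, 89.0, 108.0, 132.0, 151.9, 160.6, 167.7, 172.9.
The total first reaches 155 DD on day 11.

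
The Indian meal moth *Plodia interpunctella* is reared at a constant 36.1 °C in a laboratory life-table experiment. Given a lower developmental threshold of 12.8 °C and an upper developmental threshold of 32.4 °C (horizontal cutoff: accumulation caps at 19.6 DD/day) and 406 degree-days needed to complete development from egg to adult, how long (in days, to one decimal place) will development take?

Temperature 36.1 °C exceeds the upper threshold, so daily accumulation caps at 32.4 − 12.8 = 19.6 DD/day.
Duration = 406 / 19.6 = 20.714 ≈ 20.7 days.

20.7 days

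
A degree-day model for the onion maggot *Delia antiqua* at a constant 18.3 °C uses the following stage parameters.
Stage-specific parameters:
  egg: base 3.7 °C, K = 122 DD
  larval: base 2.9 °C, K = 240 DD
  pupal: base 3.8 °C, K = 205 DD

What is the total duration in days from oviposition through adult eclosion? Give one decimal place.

egg: 122 / (18.3 − 3.7) = 122 / 14.6 = 8.356 d.
larval: 240 / (18.3 − 2.9) = 240 / 15.4 = 15.584 d.
pupal: 205 / (18.3 − 3.8) = 205 / 14.5 = 14.138 d.
Sum = 38.079 ≈ 38.1 days.

38.1 days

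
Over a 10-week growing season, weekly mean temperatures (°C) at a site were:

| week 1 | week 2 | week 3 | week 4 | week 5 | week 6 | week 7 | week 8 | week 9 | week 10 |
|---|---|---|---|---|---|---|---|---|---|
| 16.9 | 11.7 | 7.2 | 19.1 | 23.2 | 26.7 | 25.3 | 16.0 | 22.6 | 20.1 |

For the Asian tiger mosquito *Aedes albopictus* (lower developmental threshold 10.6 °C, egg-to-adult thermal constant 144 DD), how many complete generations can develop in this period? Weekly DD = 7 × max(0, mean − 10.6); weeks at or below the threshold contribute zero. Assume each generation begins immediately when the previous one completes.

Weekly DD (7 × max(0, T̄ − 10.6)): 44.1, 7.7, 0.0, 59.5, 88.2, 112.7, 102.9, 37.8, 84.0, 66.5.
Season total = 603.4 DD.
Complete generations = ⌊603.4 / 144⌋ = 4.

4 generations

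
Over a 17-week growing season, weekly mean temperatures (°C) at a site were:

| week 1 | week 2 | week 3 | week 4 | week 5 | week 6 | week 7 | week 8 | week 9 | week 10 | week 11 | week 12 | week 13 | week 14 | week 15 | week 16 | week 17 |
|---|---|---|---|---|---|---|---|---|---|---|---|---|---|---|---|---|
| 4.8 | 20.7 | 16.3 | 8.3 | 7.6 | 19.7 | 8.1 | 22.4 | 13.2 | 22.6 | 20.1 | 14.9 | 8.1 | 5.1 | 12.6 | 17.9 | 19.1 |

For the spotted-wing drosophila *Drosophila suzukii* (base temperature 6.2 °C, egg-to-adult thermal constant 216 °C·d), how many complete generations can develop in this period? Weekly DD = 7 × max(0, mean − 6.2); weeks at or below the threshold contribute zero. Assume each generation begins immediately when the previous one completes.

Weekly DD (7 × max(0, T̄ − 6.2)): 0.0, 101.5, 70.7, 14.7, 9.8, 94.5, 13.3, 113.4, 49.0, 114.8, 97.3, 60.9, 13.3, 0.0, 44.8, 81.9, 90.3.
Season total = 970.2 DD.
Complete generations = ⌊970.2 / 216⌋ = 4.

4 generations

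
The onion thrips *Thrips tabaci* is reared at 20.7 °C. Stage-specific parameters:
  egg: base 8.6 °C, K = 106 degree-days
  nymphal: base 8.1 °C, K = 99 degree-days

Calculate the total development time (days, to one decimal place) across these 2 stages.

egg: 106 / (20.7 − 8.6) = 106 / 12.1 = 8.760 d.
nymphal: 99 / (20.7 − 8.1) = 99 / 12.6 = 7.857 d.
Sum = 16.617 ≈ 16.6 days.

16.6 days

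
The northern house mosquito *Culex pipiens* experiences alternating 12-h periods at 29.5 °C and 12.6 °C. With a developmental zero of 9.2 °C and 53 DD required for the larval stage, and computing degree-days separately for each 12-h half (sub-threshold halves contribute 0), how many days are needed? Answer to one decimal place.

Day half: max(0, 29.5 − 9.2) × 0.5 = 20.3 × 0.5 = 10.15 DD.
Night half: max(0, 12.6 − 9.2) × 0.5 = 3.4 × 0.5 = 1.70 DD.
Per 24 h: 11.85 DD/day.
Duration = 53 / 11.85 = 4.473 ≈ 4.5 days.

4.5 days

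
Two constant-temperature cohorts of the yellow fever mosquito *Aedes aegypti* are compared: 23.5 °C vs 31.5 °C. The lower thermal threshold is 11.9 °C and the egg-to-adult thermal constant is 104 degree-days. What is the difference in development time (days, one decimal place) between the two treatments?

3.7 days

At 23.5 °C: 104 / (23.5 − 11.9) = 104 / 11.6 = 8.966 d.
At 31.5 °C: 104 / (31.5 − 11.9) = 104 / 19.6 = 5.306 d.
Difference = |8.966 − 5.306| = 3.659 ≈ 3.7 days.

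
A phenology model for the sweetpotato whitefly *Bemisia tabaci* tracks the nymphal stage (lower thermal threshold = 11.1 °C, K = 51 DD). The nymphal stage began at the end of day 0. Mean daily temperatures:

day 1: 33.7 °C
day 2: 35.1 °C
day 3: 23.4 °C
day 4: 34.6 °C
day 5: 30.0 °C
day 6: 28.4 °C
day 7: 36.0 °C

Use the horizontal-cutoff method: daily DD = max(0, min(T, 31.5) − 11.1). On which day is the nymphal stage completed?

Daily DD above 11.1 °C (capped at 20.4): 20.4, 20.4, 12.3, 20.4, 18.9, 17.3, 20.4.
Cumulative: 20.4, 40.8, 53.1, 73.5, 92.4, 109.7, 130.1.
The total first reaches 51 DD on day 3.

day 3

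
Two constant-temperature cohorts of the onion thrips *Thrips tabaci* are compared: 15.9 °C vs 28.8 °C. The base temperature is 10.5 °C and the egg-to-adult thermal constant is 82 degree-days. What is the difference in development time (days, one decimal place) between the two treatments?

At 15.9 °C: 82 / (15.9 − 10.5) = 82 / 5.4 = 15.185 d.
At 28.8 °C: 82 / (28.8 − 10.5) = 82 / 18.3 = 4.481 d.
Difference = |15.185 − 4.481| = 10.704 ≈ 10.7 days.

10.7 days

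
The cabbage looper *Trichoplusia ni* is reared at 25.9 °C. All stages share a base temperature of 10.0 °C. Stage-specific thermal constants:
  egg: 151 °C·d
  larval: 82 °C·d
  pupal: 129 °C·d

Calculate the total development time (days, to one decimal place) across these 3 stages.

Daily accumulation at 25.9 °C = 25.9 − 10.0 = 15.9 DD/day.
Total K = 151 + 82 + 129 = 362 DD.
Total duration = 362 / 15.9 = 22.767 ≈ 22.8 days.

22.8 days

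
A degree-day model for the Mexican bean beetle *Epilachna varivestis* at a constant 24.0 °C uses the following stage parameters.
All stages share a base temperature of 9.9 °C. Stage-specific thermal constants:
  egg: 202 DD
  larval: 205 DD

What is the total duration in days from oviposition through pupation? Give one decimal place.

28.9 days

Daily accumulation at 24.0 °C = 24.0 − 9.9 = 14.1 DD/day.
Total K = 202 + 205 = 407 DD.
Total duration = 407 / 14.1 = 28.865 ≈ 28.9 days.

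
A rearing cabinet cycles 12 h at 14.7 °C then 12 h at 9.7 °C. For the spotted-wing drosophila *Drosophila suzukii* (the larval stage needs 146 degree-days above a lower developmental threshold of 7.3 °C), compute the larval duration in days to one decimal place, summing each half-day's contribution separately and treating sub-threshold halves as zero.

Day half: max(0, 14.7 − 7.3) × 0.5 = 7.4 × 0.5 = 3.70 DD.
Night half: max(0, 9.7 − 7.3) × 0.5 = 2.4 × 0.5 = 1.20 DD.
Per 24 h: 4.90 DD/day.
Duration = 146 / 4.90 = 29.796 ≈ 29.8 days.

29.8 days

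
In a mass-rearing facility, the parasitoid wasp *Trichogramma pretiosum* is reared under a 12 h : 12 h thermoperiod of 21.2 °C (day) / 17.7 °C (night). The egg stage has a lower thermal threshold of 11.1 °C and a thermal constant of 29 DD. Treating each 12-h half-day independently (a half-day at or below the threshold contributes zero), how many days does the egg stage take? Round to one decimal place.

3.5 days

Day half: max(0, 21.2 − 11.1) × 0.5 = 10.1 × 0.5 = 5.05 DD.
Night half: max(0, 17.7 − 11.1) × 0.5 = 6.6 × 0.5 = 3.30 DD.
Per 24 h: 8.35 DD/day.
Duration = 29 / 8.35 = 3.473 ≈ 3.5 days.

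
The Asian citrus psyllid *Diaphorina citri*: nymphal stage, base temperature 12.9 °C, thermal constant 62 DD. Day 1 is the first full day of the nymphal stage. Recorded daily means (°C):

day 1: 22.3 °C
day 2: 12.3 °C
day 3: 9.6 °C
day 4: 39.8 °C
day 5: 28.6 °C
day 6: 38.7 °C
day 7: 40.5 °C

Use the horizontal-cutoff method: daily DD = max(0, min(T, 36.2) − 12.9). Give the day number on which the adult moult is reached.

day 6

Daily DD above 12.9 °C (capped at 23.3): 9.4, 0.0, 0.0, 23.3, 15.7, 23.3, 23.3.
Cumulative: 9.4, 9.4, 9.4, 32.7, 48.4, 71.7, 95.0.
The total first reaches 62 DD on day 6.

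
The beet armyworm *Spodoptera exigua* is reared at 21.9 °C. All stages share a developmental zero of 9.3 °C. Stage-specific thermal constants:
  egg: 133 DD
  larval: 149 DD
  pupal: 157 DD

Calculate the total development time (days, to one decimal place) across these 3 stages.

Daily accumulation at 21.9 °C = 21.9 − 9.3 = 12.6 DD/day.
Total K = 133 + 149 + 157 = 439 DD.
Total duration = 439 / 12.6 = 34.841 ≈ 34.8 days.

34.8 days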